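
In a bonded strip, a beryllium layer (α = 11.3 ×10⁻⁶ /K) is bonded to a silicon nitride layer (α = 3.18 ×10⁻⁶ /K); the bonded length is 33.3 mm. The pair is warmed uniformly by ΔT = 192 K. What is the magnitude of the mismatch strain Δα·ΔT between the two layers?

1.56×10⁻³

Δα = |11.3 − 3.18|×10⁻⁶/K = 8.12×10⁻⁶/K.
Mismatch strain = Δα·ΔT = 8.12×10⁻⁶ × 192.0 = 1.56×10⁻³.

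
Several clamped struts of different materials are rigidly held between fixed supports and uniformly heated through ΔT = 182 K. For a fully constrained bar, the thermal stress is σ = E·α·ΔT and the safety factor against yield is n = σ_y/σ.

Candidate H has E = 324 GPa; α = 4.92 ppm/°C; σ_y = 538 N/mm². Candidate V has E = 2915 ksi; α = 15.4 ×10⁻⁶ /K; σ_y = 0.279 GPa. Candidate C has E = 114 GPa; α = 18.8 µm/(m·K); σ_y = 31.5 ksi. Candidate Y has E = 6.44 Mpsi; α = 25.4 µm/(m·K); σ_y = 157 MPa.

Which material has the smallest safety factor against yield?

Per material, after unit conversion:
  candidate H: E = 324.0, α = 4.92, σ_y = 538.0 → σ = 290 MPa, n = 1.85
  candidate V: E = 20.10, α = 15.4, σ_y = 279.0 → σ = 56.3 MPa, n = 4.95
  candidate C: E = 114.0, α = 18.8, σ_y = 217.2 → σ = 390 MPa, n = 0.557
  candidate Y: E = 44.40, α = 25.4, σ_y = 157.0 → σ = 205 MPa, n = 0.765
Smallest n: candidate C with n = 0.557.

candidate C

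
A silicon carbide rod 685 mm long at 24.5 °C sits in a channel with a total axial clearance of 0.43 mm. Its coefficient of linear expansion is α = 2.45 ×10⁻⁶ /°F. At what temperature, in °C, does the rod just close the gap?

α = 2.45×10⁻⁶/°F × 9/5 = 4.41×10⁻⁶/K.
α·L₀·ΔT = 0.43 mm ⇒ ΔT = 0.43 / (4.41×10⁻⁶ × 685.0) = 142.3 K.
T = 24.5 + 142.3 = 166.8 °C.

167 °C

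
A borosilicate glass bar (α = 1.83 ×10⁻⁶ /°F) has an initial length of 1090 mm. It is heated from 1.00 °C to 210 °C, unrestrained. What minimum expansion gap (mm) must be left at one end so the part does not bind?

0.750 mm

Convert α: 1.83×10⁻⁶/°F × (9/5) = 3.29×10⁻⁶/K.
ΔT = 210 − 1.00 = 209.0 K.
ΔL = α·L₀·ΔT = 3.29×10⁻⁶ × 1090 mm × 209.0 K = 0.750 mm.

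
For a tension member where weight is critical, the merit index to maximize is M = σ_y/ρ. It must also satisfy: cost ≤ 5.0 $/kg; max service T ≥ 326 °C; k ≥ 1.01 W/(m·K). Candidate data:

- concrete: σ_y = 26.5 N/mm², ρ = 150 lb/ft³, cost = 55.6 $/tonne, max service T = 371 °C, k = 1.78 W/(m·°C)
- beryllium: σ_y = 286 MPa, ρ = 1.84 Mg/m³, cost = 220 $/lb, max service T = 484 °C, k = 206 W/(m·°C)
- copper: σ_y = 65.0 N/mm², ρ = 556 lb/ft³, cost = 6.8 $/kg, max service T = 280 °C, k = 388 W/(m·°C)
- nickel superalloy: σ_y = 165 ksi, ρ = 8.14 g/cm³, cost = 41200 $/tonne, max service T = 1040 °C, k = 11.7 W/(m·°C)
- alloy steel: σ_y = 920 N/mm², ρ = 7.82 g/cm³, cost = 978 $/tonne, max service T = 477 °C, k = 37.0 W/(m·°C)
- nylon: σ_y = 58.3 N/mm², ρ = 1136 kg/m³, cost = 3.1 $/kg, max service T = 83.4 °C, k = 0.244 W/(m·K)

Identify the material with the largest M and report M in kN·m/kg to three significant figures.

Screen on constraints: cost ≤ 5.0 $/kg; max service T ≥ 326 °C; k ≥ 1.01 W/(m·K). Survivors: concrete, alloy steel.
In SI units:
  concrete: σ_y = 26.50 MPa, ρ = 2403 kg/m³
  alloy steel: σ_y = 920.0 MPa, ρ = 7820 kg/m³
  alloy steel: M = 118 kN·m/kg
  concrete: M = 11.0 kN·m/kg
Alloy steel ranks first.

alloy steel, M = 118 kN·m/kg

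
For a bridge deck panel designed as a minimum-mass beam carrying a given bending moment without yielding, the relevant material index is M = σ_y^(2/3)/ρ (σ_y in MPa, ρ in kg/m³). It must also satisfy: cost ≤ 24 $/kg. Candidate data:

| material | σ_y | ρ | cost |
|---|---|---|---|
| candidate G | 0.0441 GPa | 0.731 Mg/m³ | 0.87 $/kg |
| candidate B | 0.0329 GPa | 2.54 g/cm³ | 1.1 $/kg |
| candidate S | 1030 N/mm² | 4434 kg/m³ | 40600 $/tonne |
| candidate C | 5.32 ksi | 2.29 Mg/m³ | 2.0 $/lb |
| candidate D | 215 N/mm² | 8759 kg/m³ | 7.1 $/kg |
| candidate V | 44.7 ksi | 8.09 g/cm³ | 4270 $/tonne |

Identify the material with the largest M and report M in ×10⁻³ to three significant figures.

candidate G, M = 17.1×10⁻³

Screen on constraints: cost ≤ 24 $/kg. Survivors: candidate G, candidate B, candidate C, candidate D, candidate V.
After converting to SI:
  candidate G: σ_y = 44.10 MPa, ρ = 731.0 kg/m³
  candidate B: σ_y = 32.90 MPa, ρ = 2540 kg/m³
  candidate C: σ_y = 36.68 MPa, ρ = 2290 kg/m³
  candidate D: σ_y = 215.0 MPa, ρ = 8759 kg/m³
  candidate V: σ_y = 308.2 MPa, ρ = 8090 kg/m³
  candidate G: M = 17.1×10⁻³
  candidate V: M = 5.64×10⁻³
  candidate C: M = 4.82×10⁻³
  candidate D: M = 4.10×10⁻³
  candidate B: M = 4.04×10⁻³
Candidate G ranks first.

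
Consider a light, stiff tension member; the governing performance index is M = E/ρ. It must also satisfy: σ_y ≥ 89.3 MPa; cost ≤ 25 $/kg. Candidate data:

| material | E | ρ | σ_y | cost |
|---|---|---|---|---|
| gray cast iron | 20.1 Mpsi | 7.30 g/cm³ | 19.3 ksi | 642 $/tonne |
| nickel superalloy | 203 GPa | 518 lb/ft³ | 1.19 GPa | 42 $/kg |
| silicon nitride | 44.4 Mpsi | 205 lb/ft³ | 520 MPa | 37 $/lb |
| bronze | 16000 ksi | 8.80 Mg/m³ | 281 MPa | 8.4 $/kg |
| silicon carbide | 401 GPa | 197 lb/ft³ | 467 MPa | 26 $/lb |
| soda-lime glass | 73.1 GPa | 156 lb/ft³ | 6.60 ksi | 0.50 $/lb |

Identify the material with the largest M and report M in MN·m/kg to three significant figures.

gray cast iron, M = 19.0 MN·m/kg

Screen on constraints: σ_y ≥ 89.3 MPa; cost ≤ 25 $/kg. Survivors: gray cast iron, bronze.
In SI units:
  gray cast iron: E = 138.6 GPa, ρ = 7300 kg/m³
  bronze: E = 110.3 GPa, ρ = 8800 kg/m³
  gray cast iron: M = 19.0 MN·m/kg
  bronze: M = 12.5 MN·m/kg
The maximum is for gray cast iron.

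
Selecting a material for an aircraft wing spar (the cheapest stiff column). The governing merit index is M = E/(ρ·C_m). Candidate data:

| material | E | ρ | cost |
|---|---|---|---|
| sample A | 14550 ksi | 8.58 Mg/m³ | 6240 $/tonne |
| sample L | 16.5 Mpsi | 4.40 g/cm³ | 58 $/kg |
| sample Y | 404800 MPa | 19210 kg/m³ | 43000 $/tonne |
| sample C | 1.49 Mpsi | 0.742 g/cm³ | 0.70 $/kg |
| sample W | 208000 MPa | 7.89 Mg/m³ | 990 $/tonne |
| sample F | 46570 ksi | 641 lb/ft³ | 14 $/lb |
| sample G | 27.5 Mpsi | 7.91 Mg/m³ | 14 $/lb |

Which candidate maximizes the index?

sample W

After converting to SI:
  sample A: E = 100.3 GPa, ρ = 8580 kg/m³, cost = 6.240 $/kg
  sample L: E = 113.8 GPa, ρ = 4400 kg/m³, cost = 58.00 $/kg
  sample Y: E = 404.8 GPa, ρ = 19210 kg/m³, cost = 43.00 $/kg
  sample C: E = 10.27 GPa, ρ = 742.0 kg/m³, cost = 0.7000 $/kg
  sample W: E = 208.0 GPa, ρ = 7890 kg/m³, cost = 0.9900 $/kg
  sample F: E = 321.1 GPa, ρ = 10270 kg/m³, cost = 30.86 $/kg
  sample G: E = 189.6 GPa, ρ = 7910 kg/m³, cost = 30.86 $/kg
  sample W: M = 26.6 MN·m per $
  sample C: M = 19.8 MN·m per $
  sample A: M = 1.87 MN·m per $
  sample F: M = 1.01 MN·m per $
  sample G: M = 0.777 MN·m per $
  sample Y: M = 0.490 MN·m per $
  sample L: M = 0.446 MN·m per $
The maximum is for sample W.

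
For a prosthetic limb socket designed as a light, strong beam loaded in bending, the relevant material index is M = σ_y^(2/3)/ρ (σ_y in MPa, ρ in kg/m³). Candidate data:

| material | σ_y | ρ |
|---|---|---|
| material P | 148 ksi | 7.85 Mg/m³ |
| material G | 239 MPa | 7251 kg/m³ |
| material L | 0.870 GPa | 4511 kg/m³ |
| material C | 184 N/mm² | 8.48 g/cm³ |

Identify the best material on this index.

material L

After converting to SI:
  material P: σ_y = 1020 MPa, ρ = 7850 kg/m³
  material G: σ_y = 239.0 MPa, ρ = 7251 kg/m³
  material L: σ_y = 870.0 MPa, ρ = 4511 kg/m³
  material C: σ_y = 184.0 MPa, ρ = 8480 kg/m³
  material L: M = 20.2×10⁻³
  material P: M = 12.9×10⁻³
  material G: M = 5.31×10⁻³
  material C: M = 3.81×10⁻³
Material L ranks first.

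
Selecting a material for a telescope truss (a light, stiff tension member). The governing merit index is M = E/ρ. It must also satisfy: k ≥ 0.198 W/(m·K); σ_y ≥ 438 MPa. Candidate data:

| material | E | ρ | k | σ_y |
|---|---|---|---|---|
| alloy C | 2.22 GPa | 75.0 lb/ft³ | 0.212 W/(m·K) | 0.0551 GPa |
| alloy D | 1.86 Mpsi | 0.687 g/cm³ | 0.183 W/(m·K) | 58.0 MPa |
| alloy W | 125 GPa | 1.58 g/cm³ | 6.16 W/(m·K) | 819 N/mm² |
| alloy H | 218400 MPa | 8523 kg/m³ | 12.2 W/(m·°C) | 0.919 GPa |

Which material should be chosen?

Screen on constraints: k ≥ 0.198 W/(m·K); σ_y ≥ 438 MPa. Survivors: alloy W, alloy H.
Convert each candidate to consistent units, then evaluate M:
  alloy W: E = 125.0 GPa, ρ = 1580 kg/m³
  alloy H: E = 218.4 GPa, ρ = 8523 kg/m³
  alloy W: M = 79.1 MN·m/kg
  alloy H: M = 25.6 MN·m/kg
The maximum is for alloy W.

alloy W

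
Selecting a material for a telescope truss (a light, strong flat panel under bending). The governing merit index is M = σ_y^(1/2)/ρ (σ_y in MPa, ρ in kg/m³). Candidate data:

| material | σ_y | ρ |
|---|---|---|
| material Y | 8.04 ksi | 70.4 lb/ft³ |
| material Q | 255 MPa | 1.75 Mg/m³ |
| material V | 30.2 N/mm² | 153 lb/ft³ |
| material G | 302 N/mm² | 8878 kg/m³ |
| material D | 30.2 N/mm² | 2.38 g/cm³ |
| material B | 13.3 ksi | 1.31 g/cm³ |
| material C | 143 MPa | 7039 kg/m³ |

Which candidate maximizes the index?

material Q

Convert each candidate to consistent units, then evaluate M:
  material Y: σ_y = 55.43 MPa, ρ = 1128 kg/m³
  material Q: σ_y = 255.0 MPa, ρ = 1750 kg/m³
  material V: σ_y = 30.20 MPa, ρ = 2451 kg/m³
  material G: σ_y = 302.0 MPa, ρ = 8878 kg/m³
  material D: σ_y = 30.20 MPa, ρ = 2380 kg/m³
  material B: σ_y = 91.70 MPa, ρ = 1310 kg/m³
  material C: σ_y = 143.0 MPa, ρ = 7039 kg/m³
  material Q: M = 9.12×10⁻³
  material B: M = 7.31×10⁻³
  material Y: M = 6.60×10⁻³
  material D: M = 2.31×10⁻³
  material V: M = 2.24×10⁻³
  material G: M = 1.96×10⁻³
  material C: M = 1.70×10⁻³
Highest index: material Q.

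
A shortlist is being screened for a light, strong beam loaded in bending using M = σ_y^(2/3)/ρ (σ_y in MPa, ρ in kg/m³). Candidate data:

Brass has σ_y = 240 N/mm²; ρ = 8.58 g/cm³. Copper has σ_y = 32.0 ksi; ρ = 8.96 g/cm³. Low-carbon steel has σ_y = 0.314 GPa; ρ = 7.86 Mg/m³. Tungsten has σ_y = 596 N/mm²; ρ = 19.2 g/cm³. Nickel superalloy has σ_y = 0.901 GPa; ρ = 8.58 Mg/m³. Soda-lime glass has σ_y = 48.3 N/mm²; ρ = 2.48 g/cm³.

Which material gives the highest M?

nickel superalloy

After converting to SI:
  brass: σ_y = 240.0 MPa, ρ = 8580 kg/m³
  copper: σ_y = 220.6 MPa, ρ = 8960 kg/m³
  low-carbon steel: σ_y = 314.0 MPa, ρ = 7860 kg/m³
  tungsten: σ_y = 596.0 MPa, ρ = 19200 kg/m³
  nickel superalloy: σ_y = 901.0 MPa, ρ = 8580 kg/m³
  soda-lime glass: σ_y = 48.30 MPa, ρ = 2480 kg/m³
  nickel superalloy: M = 10.9×10⁻³
  low-carbon steel: M = 5.88×10⁻³
  soda-lime glass: M = 5.35×10⁻³
  brass: M = 4.50×10⁻³
  copper: M = 4.08×10⁻³
  tungsten: M = 3.69×10⁻³
Nickel superalloy has the largest M.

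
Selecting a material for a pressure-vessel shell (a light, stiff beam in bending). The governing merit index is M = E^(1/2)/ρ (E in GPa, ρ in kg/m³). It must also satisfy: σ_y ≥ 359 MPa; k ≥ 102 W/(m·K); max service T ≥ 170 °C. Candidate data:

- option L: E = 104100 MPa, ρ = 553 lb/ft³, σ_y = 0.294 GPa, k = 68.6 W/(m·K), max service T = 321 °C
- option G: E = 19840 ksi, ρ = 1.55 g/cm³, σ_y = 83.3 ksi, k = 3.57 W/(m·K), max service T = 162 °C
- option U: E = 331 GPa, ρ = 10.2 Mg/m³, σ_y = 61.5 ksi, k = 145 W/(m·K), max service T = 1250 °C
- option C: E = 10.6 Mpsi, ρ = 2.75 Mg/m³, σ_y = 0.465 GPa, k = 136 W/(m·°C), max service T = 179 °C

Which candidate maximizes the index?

Screen on constraints: σ_y ≥ 359 MPa; k ≥ 102 W/(m·K); max service T ≥ 170 °C. Survivors: option U, option C.
Convert each candidate to consistent units, then evaluate M:
  option U: E = 331.0 GPa, ρ = 10200 kg/m³
  option C: E = 73.08 GPa, ρ = 2750 kg/m³
  option C: M = 3.11×10⁻³
  option U: M = 1.78×10⁻³
Option C has the largest M.

option C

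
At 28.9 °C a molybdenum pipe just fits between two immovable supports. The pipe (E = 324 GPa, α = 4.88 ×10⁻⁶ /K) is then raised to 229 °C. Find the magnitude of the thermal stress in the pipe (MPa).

316 MPa

ΔT = 200.1 K. Constrained thermal stress σ = E·α·ΔT = 324.0×10³ MPa × 4.88×10⁻⁶ × 200.1 = 316 MPa (compressive).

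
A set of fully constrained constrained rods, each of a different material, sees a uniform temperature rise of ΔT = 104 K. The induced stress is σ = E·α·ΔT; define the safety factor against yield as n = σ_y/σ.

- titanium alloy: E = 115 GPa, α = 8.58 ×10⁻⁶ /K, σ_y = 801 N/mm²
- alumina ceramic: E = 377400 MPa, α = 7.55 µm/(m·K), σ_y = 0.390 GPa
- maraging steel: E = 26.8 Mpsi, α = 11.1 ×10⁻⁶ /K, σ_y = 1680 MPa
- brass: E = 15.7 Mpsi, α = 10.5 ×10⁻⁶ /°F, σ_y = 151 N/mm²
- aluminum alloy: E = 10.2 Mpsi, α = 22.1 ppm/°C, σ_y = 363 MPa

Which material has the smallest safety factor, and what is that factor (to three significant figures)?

brass, n = 0.710

Converting E to GPa, α to ×10⁻⁶/K, σ_y to MPa, then σ and n for each:
  titanium alloy: E = 115.0, α = 8.58, σ_y = 801.0 → σ = 103 MPa, n = 7.81
  alumina ceramic: E = 377.4, α = 7.55, σ_y = 390.0 → σ = 296 MPa, n = 1.32
  maraging steel: E = 184.8, α = 11.1, σ_y = 1680 → σ = 213 MPa, n = 7.88
  brass: E = 108.2, α = 18.9, σ_y = 151.0 → σ = 213 MPa, n = 0.710
  aluminum alloy: E = 70.33, α = 22.1, σ_y = 363.0 → σ = 162 MPa, n = 2.25
Smallest n: brass with n = 0.710.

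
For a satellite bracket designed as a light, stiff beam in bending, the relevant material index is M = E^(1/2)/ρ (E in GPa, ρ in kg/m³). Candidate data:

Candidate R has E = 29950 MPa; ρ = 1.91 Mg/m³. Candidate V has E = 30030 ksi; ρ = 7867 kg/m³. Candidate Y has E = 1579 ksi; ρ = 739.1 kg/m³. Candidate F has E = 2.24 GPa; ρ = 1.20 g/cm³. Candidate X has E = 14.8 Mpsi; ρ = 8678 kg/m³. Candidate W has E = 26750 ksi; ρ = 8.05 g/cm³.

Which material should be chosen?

candidate Y

Putting every candidate on a common basis:
  candidate R: E = 29.95 GPa, ρ = 1910 kg/m³
  candidate V: E = 207.0 GPa, ρ = 7867 kg/m³
  candidate Y: E = 10.89 GPa, ρ = 739.1 kg/m³
  candidate F: E = 2.240 GPa, ρ = 1200 kg/m³
  candidate X: E = 102.0 GPa, ρ = 8678 kg/m³
  candidate W: E = 184.4 GPa, ρ = 8050 kg/m³
  candidate Y: M = 4.46×10⁻³
  candidate R: M = 2.87×10⁻³
  candidate V: M = 1.83×10⁻³
  candidate W: M = 1.69×10⁻³
  candidate F: M = 1.25×10⁻³
  candidate X: M = 1.16×10⁻³
Highest index: candidate Y.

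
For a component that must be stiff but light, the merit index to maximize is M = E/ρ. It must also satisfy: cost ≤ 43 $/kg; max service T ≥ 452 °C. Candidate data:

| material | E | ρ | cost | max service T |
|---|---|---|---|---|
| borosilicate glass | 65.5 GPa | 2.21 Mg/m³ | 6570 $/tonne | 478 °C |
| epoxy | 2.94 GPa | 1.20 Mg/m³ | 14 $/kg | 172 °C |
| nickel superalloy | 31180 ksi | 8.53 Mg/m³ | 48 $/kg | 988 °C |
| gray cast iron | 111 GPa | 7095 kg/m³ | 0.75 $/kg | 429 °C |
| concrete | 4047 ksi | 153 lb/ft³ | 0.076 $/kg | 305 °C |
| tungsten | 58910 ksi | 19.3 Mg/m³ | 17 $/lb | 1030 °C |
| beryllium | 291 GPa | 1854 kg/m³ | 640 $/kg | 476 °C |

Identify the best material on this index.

Screen on constraints: cost ≤ 43 $/kg; max service T ≥ 452 °C. Survivors: borosilicate glass, tungsten.
Convert each candidate to consistent units, then evaluate M:
  borosilicate glass: E = 65.50 GPa, ρ = 2210 kg/m³
  tungsten: E = 406.2 GPa, ρ = 19300 kg/m³
  borosilicate glass: M = 29.6 MN·m/kg
  tungsten: M = 21.0 MN·m/kg
Highest index: borosilicate glass.

borosilicate glass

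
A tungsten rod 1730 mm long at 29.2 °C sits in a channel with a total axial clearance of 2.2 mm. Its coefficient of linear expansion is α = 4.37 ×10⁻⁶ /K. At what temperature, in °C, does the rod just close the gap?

320 °C

α·L₀·ΔT = 2.2 mm ⇒ ΔT = 2.2 / (4.37×10⁻⁶ × 1730.0) = 291.0 K.
T = 29.2 + 291.0 = 320.2 °C.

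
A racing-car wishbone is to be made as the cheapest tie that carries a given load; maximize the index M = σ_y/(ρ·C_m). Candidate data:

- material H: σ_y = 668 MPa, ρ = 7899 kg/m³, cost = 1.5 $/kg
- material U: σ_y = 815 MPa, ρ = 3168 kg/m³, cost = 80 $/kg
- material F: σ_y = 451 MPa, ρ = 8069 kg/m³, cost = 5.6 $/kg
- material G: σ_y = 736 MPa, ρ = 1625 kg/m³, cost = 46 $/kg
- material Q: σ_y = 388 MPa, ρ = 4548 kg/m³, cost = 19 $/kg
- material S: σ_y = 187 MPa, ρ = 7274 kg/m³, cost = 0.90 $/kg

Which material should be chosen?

Evaluate M for each candidate:
  material H: M = 56.4 kN·m per $
  material S: M = 28.6 kN·m per $
  material F: M = 9.98 kN·m per $
  material G: M = 9.85 kN·m per $
  material Q: M = 4.49 kN·m per $
  material U: M = 3.22 kN·m per $
Material H has the largest M.

material H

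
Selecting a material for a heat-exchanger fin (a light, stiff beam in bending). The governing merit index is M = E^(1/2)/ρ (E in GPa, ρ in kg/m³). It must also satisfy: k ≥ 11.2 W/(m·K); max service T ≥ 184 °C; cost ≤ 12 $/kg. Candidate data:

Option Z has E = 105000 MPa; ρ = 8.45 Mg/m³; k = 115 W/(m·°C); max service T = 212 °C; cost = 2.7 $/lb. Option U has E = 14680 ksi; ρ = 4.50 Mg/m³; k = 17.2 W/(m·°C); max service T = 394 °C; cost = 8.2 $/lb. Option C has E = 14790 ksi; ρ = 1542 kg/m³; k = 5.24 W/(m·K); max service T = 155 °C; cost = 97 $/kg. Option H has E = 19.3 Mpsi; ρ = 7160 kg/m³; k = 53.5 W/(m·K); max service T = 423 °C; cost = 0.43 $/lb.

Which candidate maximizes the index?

option H

Screen on constraints: k ≥ 11.2 W/(m·K); max service T ≥ 184 °C; cost ≤ 12 $/kg. Survivors: option Z, option H.
After converting to SI:
  option Z: E = 105.0 GPa, ρ = 8450 kg/m³
  option H: E = 133.1 GPa, ρ = 7160 kg/m³
  option H: M = 1.61×10⁻³
  option Z: M = 1.21×10⁻³
Option H has the largest M.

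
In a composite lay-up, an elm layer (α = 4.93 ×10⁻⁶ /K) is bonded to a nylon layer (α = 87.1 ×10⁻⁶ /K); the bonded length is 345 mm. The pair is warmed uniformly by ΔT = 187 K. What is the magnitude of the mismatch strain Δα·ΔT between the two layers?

0.0154

Δα = |4.93 − 87.1|×10⁻⁶/K = 82.2×10⁻⁶/K.
Mismatch strain = Δα·ΔT = 82.2×10⁻⁶ × 187.0 = 0.0154.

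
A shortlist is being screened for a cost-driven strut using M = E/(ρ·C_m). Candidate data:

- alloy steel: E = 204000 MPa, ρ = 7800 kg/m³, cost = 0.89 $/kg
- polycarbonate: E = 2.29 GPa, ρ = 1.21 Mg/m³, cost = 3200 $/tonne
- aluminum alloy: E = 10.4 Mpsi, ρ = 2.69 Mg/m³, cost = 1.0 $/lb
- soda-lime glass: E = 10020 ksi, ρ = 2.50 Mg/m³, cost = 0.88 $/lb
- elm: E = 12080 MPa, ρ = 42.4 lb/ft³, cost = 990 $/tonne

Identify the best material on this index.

Normalizing units and computing the index:
  alloy steel: E = 204.0 GPa, ρ = 7800 kg/m³, cost = 0.8900 $/kg
  polycarbonate: E = 2.290 GPa, ρ = 1210 kg/m³, cost = 3.200 $/kg
  aluminum alloy: E = 71.71 GPa, ρ = 2690 kg/m³, cost = 2.205 $/kg
  soda-lime glass: E = 69.09 GPa, ρ = 2500 kg/m³, cost = 1.940 $/kg
  elm: E = 12.08 GPa, ρ = 679.2 kg/m³, cost = 0.9900 $/kg
  alloy steel: M = 29.4 MN·m per $
  elm: M = 18.0 MN·m per $
  soda-lime glass: M = 14.2 MN·m per $
  aluminum alloy: M = 12.1 MN·m per $
  polycarbonate: M = 0.591 MN·m per $
Alloy steel ranks first.

alloy steel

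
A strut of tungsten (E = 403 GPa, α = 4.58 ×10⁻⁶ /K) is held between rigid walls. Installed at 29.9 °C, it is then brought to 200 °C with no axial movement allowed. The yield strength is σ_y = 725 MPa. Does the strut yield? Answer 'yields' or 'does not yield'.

ΔT = 170.1 K. Constrained thermal stress σ = E·α·ΔT = 403.0×10³ MPa × 4.58×10⁻⁶ × 170.1 = 314 MPa (compressive).
Compare to σ_y = 725 MPa: σ < σ_y, so it does not yield.

does not yield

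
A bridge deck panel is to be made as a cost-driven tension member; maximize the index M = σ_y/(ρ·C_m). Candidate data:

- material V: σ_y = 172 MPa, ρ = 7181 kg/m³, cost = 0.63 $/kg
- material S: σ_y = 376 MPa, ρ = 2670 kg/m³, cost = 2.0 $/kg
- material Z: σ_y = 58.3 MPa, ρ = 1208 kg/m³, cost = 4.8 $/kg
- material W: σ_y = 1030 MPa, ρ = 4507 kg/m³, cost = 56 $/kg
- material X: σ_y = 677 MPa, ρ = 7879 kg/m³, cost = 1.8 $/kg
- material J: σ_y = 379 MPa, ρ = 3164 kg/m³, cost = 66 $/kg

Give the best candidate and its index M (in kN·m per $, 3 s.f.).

Computing M directly (units already consistent):
  material S: M = 70.4 kN·m per $
  material X: M = 47.7 kN·m per $
  material V: M = 38.0 kN·m per $
  material Z: M = 10.1 kN·m per $
  material W: M = 4.08 kN·m per $
  material J: M = 1.81 kN·m per $
The maximum is for material S.

material S, M = 70.4 kN·m per $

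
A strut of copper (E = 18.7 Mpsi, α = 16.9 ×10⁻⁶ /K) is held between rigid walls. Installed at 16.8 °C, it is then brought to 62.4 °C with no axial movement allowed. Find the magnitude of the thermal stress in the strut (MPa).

99.4 MPa

E = 18.7 Mpsi = 128.9 GPa.
ΔT = 45.60 K. Constrained thermal stress σ = E·α·ΔT = 128.9×10³ MPa × 16.9×10⁻⁶ × 45.60 = 99.4 MPa (compressive).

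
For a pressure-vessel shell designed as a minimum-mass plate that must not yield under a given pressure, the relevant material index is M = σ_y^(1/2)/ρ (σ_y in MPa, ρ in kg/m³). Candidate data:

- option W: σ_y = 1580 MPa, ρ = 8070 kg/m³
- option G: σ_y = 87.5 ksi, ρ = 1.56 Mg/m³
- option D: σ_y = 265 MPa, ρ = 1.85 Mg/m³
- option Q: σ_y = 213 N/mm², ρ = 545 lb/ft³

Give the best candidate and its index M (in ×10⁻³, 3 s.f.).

Convert each candidate to consistent units, then evaluate M:
  option W: σ_y = 1580 MPa, ρ = 8070 kg/m³
  option G: σ_y = 603.3 MPa, ρ = 1560 kg/m³
  option D: σ_y = 265.0 MPa, ρ = 1850 kg/m³
  option Q: σ_y = 213.0 MPa, ρ = 8730 kg/m³
  option G: M = 15.7×10⁻³
  option D: M = 8.80×10⁻³
  option W: M = 4.93×10⁻³
  option Q: M = 1.67×10⁻³
The maximum is for option G.

option G, M = 15.7×10⁻³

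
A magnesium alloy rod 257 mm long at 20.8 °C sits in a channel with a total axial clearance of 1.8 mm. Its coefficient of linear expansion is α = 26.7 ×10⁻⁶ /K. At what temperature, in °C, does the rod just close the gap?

283 °C

α·L₀·ΔT = 1.8 mm ⇒ ΔT = 1.8 / (26.7×10⁻⁶ × 257.0) = 262.3 K.
T = 20.8 + 262.3 = 283.1 °C.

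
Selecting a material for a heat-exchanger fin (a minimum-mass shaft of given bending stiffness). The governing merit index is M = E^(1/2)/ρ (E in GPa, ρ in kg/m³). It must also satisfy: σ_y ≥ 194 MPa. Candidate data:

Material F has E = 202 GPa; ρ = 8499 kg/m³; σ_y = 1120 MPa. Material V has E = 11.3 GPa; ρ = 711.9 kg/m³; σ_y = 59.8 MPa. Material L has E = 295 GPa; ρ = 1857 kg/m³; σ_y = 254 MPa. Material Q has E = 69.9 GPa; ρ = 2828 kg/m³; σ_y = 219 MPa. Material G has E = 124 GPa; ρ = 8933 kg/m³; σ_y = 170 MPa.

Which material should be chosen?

Screen on constraints: σ_y ≥ 194 MPa. Survivors: material F, material L, material Q.
Per-candidate index values:
  material L: M = 9.25×10⁻³
  material Q: M = 2.96×10⁻³
  material F: M = 1.67×10⁻³
Material L has the largest M.

material L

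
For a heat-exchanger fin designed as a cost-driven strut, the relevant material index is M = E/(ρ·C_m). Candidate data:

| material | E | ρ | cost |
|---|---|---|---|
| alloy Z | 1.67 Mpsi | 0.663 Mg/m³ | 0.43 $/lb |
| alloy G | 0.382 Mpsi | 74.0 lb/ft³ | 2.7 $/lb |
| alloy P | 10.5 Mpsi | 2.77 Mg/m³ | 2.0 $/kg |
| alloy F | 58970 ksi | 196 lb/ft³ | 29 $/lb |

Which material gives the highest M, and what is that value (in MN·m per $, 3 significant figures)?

Convert each candidate to consistent units, then evaluate M:
  alloy Z: E = 11.51 GPa, ρ = 663.0 kg/m³, cost = 0.9480 $/kg
  alloy G: E = 2.634 GPa, ρ = 1185 kg/m³, cost = 5.952 $/kg
  alloy P: E = 72.39 GPa, ρ = 2770 kg/m³, cost = 2.000 $/kg
  alloy F: E = 406.6 GPa, ρ = 3140 kg/m³, cost = 63.93 $/kg
  alloy Z: M = 18.3 MN·m per $
  alloy P: M = 13.1 MN·m per $
  alloy F: M = 2.03 MN·m per $
  alloy G: M = 0.373 MN·m per $
Highest index: alloy Z.

alloy Z, M = 18.3 MN·m per $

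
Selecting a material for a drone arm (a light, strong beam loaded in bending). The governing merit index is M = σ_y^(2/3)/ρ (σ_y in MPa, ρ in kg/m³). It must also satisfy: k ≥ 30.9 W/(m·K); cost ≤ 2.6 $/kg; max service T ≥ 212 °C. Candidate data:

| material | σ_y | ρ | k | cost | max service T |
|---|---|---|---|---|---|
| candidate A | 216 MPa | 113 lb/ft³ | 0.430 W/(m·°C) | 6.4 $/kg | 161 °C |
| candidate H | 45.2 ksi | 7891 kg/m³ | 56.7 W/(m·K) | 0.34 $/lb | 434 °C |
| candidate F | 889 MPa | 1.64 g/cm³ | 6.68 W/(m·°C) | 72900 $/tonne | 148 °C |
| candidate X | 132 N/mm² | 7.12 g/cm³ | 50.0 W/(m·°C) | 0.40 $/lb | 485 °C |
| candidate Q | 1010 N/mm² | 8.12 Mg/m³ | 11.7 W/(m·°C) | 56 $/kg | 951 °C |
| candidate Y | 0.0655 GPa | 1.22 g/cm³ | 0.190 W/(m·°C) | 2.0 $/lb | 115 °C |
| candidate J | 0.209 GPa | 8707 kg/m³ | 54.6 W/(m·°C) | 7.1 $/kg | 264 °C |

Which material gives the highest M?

candidate H

Screen on constraints: k ≥ 30.9 W/(m·K); cost ≤ 2.6 $/kg; max service T ≥ 212 °C. Survivors: candidate H, candidate X.
Normalizing units and computing the index:
  candidate H: σ_y = 311.6 MPa, ρ = 7891 kg/m³
  candidate X: σ_y = 132.0 MPa, ρ = 7120 kg/m³
  candidate H: M = 5.83×10⁻³
  candidate X: M = 3.64×10⁻³
Candidate H ranks first.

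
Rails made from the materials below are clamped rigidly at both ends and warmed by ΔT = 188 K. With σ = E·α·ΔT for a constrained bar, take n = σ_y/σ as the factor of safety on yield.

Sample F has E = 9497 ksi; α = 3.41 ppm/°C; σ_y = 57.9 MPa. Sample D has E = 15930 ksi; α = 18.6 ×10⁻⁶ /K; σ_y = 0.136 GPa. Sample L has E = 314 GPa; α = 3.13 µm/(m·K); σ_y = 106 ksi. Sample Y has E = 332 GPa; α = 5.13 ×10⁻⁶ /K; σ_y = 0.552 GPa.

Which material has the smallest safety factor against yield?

sample D

Per material, after unit conversion:
  sample F: E = 65.48, α = 3.41, σ_y = 57.90 → σ = 42.0 MPa, n = 1.38
  sample D: E = 109.8, α = 18.6, σ_y = 136.0 → σ = 384 MPa, n = 0.354
  sample L: E = 314.0, α = 3.13, σ_y = 730.8 → σ = 185 MPa, n = 3.96
  sample Y: E = 332.0, α = 5.13, σ_y = 552.0 → σ = 320 MPa, n = 1.72
Smallest n: sample D with n = 0.354.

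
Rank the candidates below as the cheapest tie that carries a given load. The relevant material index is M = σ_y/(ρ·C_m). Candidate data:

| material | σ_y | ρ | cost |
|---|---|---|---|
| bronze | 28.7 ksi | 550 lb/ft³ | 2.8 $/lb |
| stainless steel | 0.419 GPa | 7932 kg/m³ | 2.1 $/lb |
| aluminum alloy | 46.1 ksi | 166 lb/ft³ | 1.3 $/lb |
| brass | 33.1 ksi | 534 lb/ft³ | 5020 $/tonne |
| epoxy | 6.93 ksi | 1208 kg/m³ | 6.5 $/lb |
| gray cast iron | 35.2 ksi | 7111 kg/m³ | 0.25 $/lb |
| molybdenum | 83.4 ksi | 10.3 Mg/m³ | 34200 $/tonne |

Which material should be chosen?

gray cast iron

Normalizing units and computing the index:
  bronze: σ_y = 197.9 MPa, ρ = 8810 kg/m³, cost = 6.173 $/kg
  stainless steel: σ_y = 419.0 MPa, ρ = 7932 kg/m³, cost = 4.630 $/kg
  aluminum alloy: σ_y = 317.8 MPa, ρ = 2659 kg/m³, cost = 2.866 $/kg
  brass: σ_y = 228.2 MPa, ρ = 8554 kg/m³, cost = 5.020 $/kg
  epoxy: σ_y = 47.78 MPa, ρ = 1208 kg/m³, cost = 14.33 $/kg
  gray cast iron: σ_y = 242.7 MPa, ρ = 7111 kg/m³, cost = 0.5511 $/kg
  molybdenum: σ_y = 575.0 MPa, ρ = 10300 kg/m³, cost = 34.20 $/kg
  gray cast iron: M = 61.9 kN·m per $
  aluminum alloy: M = 41.7 kN·m per $
  stainless steel: M = 11.4 kN·m per $
  brass: M = 5.31 kN·m per $
  bronze: M = 3.64 kN·m per $
  epoxy: M = 2.76 kN·m per $
  molybdenum: M = 1.63 kN·m per $
Highest index: gray cast iron.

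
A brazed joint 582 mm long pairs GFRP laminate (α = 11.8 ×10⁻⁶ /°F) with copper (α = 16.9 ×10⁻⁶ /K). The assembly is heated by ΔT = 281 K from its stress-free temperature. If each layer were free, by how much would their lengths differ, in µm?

GFRP laminate: α = 11.8×10⁻⁶/°F × 9/5 = 21.2×10⁻⁶/K.
Δα = |21.2 − 16.9|×10⁻⁶/K = 4.34×10⁻⁶/K.
ΔL_mismatch = Δα·L·ΔT = 4.34×10⁻⁶ × 582.0 mm × 281.0 K = 710 µm.

710 µm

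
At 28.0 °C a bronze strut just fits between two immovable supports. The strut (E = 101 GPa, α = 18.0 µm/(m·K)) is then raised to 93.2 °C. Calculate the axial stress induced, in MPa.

ΔT = 65.20 K. Constrained thermal stress σ = E·α·ΔT = 101.0×10³ MPa × 18.0×10⁻⁶ × 65.20 = 119 MPa (compressive).

119 MPa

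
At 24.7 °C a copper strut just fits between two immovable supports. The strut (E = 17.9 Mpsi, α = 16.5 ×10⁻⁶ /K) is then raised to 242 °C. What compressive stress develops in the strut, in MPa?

E = 17.9 Mpsi = 123.4 GPa.
ΔT = 217.3 K. Constrained thermal stress σ = E·α·ΔT = 123.4×10³ MPa × 16.5×10⁻⁶ × 217.3 = 443 MPa (compressive).

443 MPa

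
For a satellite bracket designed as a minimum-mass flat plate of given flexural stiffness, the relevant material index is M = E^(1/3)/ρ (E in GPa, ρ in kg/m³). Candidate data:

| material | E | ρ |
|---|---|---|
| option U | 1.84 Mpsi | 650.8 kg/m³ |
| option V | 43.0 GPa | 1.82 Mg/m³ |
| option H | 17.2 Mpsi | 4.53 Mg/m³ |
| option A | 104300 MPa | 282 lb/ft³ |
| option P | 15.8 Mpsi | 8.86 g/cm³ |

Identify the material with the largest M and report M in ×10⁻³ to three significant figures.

Convert each candidate to consistent units, then evaluate M:
  option U: E = 12.69 GPa, ρ = 650.8 kg/m³
  option V: E = 43.00 GPa, ρ = 1820 kg/m³
  option H: E = 118.6 GPa, ρ = 4530 kg/m³
  option A: E = 104.3 GPa, ρ = 4517 kg/m³
  option P: E = 108.9 GPa, ρ = 8860 kg/m³
  option U: M = 3.58×10⁻³
  option V: M = 1.92×10⁻³
  option H: M = 1.08×10⁻³
  option A: M = 1.04×10⁻³
  option P: M = 0.539×10⁻³
Option U ranks first.

option U, M = 3.58×10⁻³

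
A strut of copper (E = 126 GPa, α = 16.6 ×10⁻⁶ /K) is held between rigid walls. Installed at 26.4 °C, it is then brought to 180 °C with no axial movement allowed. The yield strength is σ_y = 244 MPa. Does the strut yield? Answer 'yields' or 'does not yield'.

yields

ΔT = 153.6 K. Constrained thermal stress σ = E·α·ΔT = 126.0×10³ MPa × 16.6×10⁻⁶ × 153.6 = 321 MPa (compressive).
Compare to σ_y = 244 MPa: σ ≥ σ_y, so it yields.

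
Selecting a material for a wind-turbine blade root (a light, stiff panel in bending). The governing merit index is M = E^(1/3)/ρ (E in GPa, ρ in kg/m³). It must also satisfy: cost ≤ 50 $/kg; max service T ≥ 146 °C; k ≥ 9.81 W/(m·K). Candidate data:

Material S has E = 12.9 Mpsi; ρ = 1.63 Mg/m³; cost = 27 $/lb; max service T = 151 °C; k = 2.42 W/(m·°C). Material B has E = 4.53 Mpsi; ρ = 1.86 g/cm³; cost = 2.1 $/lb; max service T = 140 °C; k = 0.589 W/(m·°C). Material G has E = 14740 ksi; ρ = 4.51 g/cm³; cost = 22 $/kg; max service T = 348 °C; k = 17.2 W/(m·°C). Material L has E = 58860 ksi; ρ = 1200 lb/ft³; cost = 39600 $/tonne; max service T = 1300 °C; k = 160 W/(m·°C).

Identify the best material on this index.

Screen on constraints: cost ≤ 50 $/kg; max service T ≥ 146 °C; k ≥ 9.81 W/(m·K). Survivors: material G, material L.
After converting to SI:
  material G: E = 101.6 GPa, ρ = 4510 kg/m³
  material L: E = 405.8 GPa, ρ = 19220 kg/m³
  material G: M = 1.03×10⁻³
  material L: M = 0.385×10⁻³
Material G ranks first.

material G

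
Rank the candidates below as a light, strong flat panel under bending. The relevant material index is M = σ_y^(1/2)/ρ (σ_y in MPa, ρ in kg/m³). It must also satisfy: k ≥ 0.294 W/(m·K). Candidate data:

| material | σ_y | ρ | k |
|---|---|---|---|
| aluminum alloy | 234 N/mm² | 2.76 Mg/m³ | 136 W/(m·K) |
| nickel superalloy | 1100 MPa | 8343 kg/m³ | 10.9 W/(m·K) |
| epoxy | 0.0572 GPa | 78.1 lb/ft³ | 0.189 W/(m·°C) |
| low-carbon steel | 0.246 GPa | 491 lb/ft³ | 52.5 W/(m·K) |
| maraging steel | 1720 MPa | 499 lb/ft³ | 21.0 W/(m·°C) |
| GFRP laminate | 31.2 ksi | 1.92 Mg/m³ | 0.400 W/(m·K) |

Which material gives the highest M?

Screen on constraints: k ≥ 0.294 W/(m·K). Survivors: aluminum alloy, nickel superalloy, low-carbon steel, maraging steel, GFRP laminate.
Putting every candidate on a common basis:
  aluminum alloy: σ_y = 234.0 MPa, ρ = 2760 kg/m³
  nickel superalloy: σ_y = 1100 MPa, ρ = 8343 kg/m³
  low-carbon steel: σ_y = 246.0 MPa, ρ = 7865 kg/m³
  maraging steel: σ_y = 1720 MPa, ρ = 7993 kg/m³
  GFRP laminate: σ_y = 215.1 MPa, ρ = 1920 kg/m³
  GFRP laminate: M = 7.64×10⁻³
  aluminum alloy: M = 5.54×10⁻³
  maraging steel: M = 5.19×10⁻³
  nickel superalloy: M = 3.98×10⁻³
  low-carbon steel: M = 1.99×10⁻³
The maximum is for GFRP laminate.

GFRP laminate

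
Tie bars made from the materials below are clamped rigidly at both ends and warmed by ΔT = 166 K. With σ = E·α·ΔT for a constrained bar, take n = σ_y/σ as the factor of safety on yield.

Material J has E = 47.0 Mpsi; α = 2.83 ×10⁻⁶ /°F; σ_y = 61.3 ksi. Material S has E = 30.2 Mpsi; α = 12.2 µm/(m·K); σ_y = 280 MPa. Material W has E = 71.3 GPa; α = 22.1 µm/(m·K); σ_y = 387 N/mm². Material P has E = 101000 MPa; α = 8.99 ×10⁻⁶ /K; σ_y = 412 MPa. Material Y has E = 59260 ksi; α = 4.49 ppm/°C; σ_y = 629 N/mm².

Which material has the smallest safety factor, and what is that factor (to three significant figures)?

material S, n = 0.664

Converting E to GPa, α to ×10⁻⁶/K, σ_y to MPa, then σ and n for each:
  material J: E = 324.1, α = 5.09, σ_y = 422.6 → σ = 274 MPa, n = 1.54
  material S: E = 208.2, α = 12.2, σ_y = 280.0 → σ = 422 MPa, n = 0.664
  material W: E = 71.30, α = 22.1, σ_y = 387.0 → σ = 262 MPa, n = 1.48
  material P: E = 101.0, α = 8.99, σ_y = 412.0 → σ = 151 MPa, n = 2.73
  material Y: E = 408.6, α = 4.49, σ_y = 629.0 → σ = 305 MPa, n = 2.07
Material S has the lowest safety factor, n = 0.664.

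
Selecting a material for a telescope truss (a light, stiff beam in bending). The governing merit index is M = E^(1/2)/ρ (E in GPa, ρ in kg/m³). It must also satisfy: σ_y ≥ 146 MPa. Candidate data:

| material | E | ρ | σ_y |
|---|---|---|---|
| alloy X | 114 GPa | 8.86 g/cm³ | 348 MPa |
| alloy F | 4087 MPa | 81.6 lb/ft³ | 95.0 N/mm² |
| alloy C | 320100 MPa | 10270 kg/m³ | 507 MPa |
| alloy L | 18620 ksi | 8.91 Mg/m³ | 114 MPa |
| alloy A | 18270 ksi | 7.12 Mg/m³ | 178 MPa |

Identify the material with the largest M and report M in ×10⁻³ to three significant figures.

alloy C, M = 1.74×10⁻³

Screen on constraints: σ_y ≥ 146 MPa. Survivors: alloy X, alloy C, alloy A.
After converting to SI:
  alloy X: E = 114.0 GPa, ρ = 8860 kg/m³
  alloy C: E = 320.1 GPa, ρ = 10270 kg/m³
  alloy A: E = 126.0 GPa, ρ = 7120 kg/m³
  alloy C: M = 1.74×10⁻³
  alloy A: M = 1.58×10⁻³
  alloy X: M = 1.21×10⁻³
The maximum is for alloy C.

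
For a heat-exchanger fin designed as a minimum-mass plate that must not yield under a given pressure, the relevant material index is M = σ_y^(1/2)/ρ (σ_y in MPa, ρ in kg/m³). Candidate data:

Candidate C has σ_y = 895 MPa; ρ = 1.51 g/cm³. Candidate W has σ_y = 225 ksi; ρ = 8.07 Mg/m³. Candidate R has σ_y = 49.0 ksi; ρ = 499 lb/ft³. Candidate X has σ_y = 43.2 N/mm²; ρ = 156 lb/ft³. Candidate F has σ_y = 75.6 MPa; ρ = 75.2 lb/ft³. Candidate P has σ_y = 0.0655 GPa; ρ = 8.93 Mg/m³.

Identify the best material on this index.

candidate C

Normalizing units and computing the index:
  candidate C: σ_y = 895.0 MPa, ρ = 1510 kg/m³
  candidate W: σ_y = 1551 MPa, ρ = 8070 kg/m³
  candidate R: σ_y = 337.8 MPa, ρ = 7993 kg/m³
  candidate X: σ_y = 43.20 MPa, ρ = 2499 kg/m³
  candidate F: σ_y = 75.60 MPa, ρ = 1205 kg/m³
  candidate P: σ_y = 65.50 MPa, ρ = 8930 kg/m³
  candidate C: M = 19.8×10⁻³
  candidate F: M = 7.22×10⁻³
  candidate W: M = 4.88×10⁻³
  candidate X: M = 2.63×10⁻³
  candidate R: M = 2.30×10⁻³
  candidate P: M = 0.906×10⁻³
Highest index: candidate C.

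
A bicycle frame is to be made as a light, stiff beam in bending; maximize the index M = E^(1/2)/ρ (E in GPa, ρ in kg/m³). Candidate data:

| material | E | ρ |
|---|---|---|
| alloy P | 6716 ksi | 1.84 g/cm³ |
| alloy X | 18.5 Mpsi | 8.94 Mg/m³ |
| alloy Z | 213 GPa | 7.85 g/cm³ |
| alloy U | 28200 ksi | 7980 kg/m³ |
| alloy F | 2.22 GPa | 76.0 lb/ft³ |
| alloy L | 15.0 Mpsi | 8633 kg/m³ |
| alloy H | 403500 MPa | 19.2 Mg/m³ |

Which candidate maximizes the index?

alloy P

Convert each candidate to consistent units, then evaluate M:
  alloy P: E = 46.31 GPa, ρ = 1840 kg/m³
  alloy X: E = 127.6 GPa, ρ = 8940 kg/m³
  alloy Z: E = 213.0 GPa, ρ = 7850 kg/m³
  alloy U: E = 194.4 GPa, ρ = 7980 kg/m³
  alloy F: E = 2.220 GPa, ρ = 1217 kg/m³
  alloy L: E = 103.4 GPa, ρ = 8633 kg/m³
  alloy H: E = 403.5 GPa, ρ = 19200 kg/m³
  alloy P: M = 3.70×10⁻³
  alloy Z: M = 1.86×10⁻³
  alloy U: M = 1.75×10⁻³
  alloy X: M = 1.26×10⁻³
  alloy F: M = 1.22×10⁻³
  alloy L: M = 1.18×10⁻³
  alloy H: M = 1.05×10⁻³
Highest index: alloy P.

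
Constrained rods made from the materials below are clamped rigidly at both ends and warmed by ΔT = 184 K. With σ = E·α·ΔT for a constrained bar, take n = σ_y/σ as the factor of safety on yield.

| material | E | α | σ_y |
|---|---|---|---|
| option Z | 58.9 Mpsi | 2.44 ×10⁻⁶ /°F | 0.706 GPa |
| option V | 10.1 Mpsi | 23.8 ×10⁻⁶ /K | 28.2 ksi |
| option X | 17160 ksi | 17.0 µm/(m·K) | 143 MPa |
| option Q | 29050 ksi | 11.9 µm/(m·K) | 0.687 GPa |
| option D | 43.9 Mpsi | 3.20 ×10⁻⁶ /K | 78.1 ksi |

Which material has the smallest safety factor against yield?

Converting E to GPa, α to ×10⁻⁶/K, σ_y to MPa, then σ and n for each:
  option Z: E = 406.1, α = 4.39, σ_y = 706.0 → σ = 328 MPa, n = 2.15
  option V: E = 69.64, α = 23.8, σ_y = 194.4 → σ = 305 MPa, n = 0.638
  option X: E = 118.3, α = 17.0, σ_y = 143.0 → σ = 370 MPa, n = 0.386
  option Q: E = 200.3, α = 11.9, σ_y = 687.0 → σ = 439 MPa, n = 1.57
  option D: E = 302.7, α = 3.20, σ_y = 538.5 → σ = 178 MPa, n = 3.02
Smallest n: option X with n = 0.386.

option X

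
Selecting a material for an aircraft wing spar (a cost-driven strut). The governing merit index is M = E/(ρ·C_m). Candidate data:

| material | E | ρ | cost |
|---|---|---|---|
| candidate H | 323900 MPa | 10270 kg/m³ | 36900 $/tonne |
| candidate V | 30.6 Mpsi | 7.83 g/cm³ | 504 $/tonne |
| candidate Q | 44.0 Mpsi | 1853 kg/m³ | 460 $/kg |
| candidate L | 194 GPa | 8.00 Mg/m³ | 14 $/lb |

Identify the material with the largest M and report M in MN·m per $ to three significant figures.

Putting every candidate on a common basis:
  candidate H: E = 323.9 GPa, ρ = 10270 kg/m³, cost = 36.90 $/kg
  candidate V: E = 211.0 GPa, ρ = 7830 kg/m³, cost = 0.5040 $/kg
  candidate Q: E = 303.4 GPa, ρ = 1853 kg/m³, cost = 460.0 $/kg
  candidate L: E = 194.0 GPa, ρ = 8000 kg/m³, cost = 30.86 $/kg
  candidate V: M = 53.5 MN·m per $
  candidate H: M = 0.855 MN·m per $
  candidate L: M = 0.786 MN·m per $
  candidate Q: M = 0.356 MN·m per $
The maximum is for candidate V.

candidate V, M = 53.5 MN·m per $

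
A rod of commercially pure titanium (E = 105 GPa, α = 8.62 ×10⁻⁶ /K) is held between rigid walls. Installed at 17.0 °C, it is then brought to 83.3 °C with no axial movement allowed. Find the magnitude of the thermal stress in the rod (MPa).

60.0 MPa

ΔT = 66.30 K. Constrained thermal stress σ = E·α·ΔT = 105.0×10³ MPa × 8.62×10⁻⁶ × 66.30 = 60.0 MPa (compressive).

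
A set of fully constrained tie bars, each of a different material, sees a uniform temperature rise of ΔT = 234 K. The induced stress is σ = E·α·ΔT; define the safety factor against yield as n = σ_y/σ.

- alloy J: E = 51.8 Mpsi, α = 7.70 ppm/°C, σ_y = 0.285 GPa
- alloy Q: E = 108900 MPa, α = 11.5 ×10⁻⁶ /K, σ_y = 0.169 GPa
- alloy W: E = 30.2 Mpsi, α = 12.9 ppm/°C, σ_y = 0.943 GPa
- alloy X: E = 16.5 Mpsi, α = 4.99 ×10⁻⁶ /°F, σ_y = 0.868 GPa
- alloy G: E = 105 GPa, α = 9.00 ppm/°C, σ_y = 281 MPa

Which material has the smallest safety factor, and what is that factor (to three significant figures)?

alloy J, n = 0.443

In consistent units (E in GPa, α in ×10⁻⁶/K, σ_y in MPa):
  alloy J: E = 357.1, α = 7.70, σ_y = 285.0 → σ = 644 MPa, n = 0.443
  alloy Q: E = 108.9, α = 11.5, σ_y = 169.0 → σ = 293 MPa, n = 0.577
  alloy W: E = 208.2, α = 12.9, σ_y = 943.0 → σ = 629 MPa, n = 1.50
  alloy X: E = 113.8, α = 8.98, σ_y = 868.0 → σ = 239 MPa, n = 3.63
  alloy G: E = 105.0, α = 9.00, σ_y = 281.0 → σ = 221 MPa, n = 1.27
The minimum is alloy J at n = 0.443.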